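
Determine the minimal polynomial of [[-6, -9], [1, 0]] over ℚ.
m_A(x) = (x + 3)^2

The characteristic polynomial factors as (x + 3)^2. The minimal polynomial is ∏(x - λ)^{k_λ} where k_λ is the size of the largest Jordan block at λ.

For λ = -3: rank(A + 3I) = 1, and the largest Jordan block has size 2 (the smallest k with rank((A + 3I)^k) = rank((A + 3I)^(k+1))).

So m_A(x) = (x + 3)^2.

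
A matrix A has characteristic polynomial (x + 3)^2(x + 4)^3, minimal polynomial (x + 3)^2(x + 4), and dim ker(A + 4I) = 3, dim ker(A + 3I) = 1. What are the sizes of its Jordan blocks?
Jordan blocks: (-4, 1), (-4, 1), (-4, 1), (-3, 2)

λ = -4: algebraic multiplicity 3 (exponent in χ_A), largest block size 1 (exponent in m_A), 3 blocks (geometric multiplicity). These force block sizes [1, 1, 1].
λ = -3: algebraic multiplicity 2 (exponent in χ_A), largest block size 2 (exponent in m_A), 1 block (geometric multiplicity). This forces block sizes [2].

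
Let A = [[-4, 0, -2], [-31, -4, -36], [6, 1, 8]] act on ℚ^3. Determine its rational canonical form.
R = [[0, 0, -2], [1, 0, 0], [0, 1, 0]]

The invariant factors of A (the non-unit diagonal entries of the Smith normal form of xI - A over ℚ[x]) are x^3 + 2, each dividing the next. The characteristic polynomial is their product, x^3 + 2.

The rational canonical form is the block-diagonal matrix of companion matrices C(f_i):
R = [[0, 0, -2], [1, 0, 0], [0, 1, 0]].

Note the characteristic polynomial does not split into linear factors over ℚ, so A has no Jordan form over ℚ; the rational canonical form exists over any field.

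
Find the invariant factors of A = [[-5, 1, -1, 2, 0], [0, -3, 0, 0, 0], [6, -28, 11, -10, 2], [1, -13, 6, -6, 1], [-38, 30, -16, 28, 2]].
x + 3, (x - 4)^2(x + 3)^2

The Jordan structure of A has elementary divisors (x + 3)^2, (x + 3), (x - 4)^2. Arranging the block sizes at each eigenvalue in decreasing order and taking row products gives the invariant factors.

Invariant factors (smallest first, each dividing the next): x + 3, (x - 4)^2(x + 3)^2.

Check: the last factor (x - 4)^2(x + 3)^2 is the minimal polynomial, and the product (x - 4)^2(x + 3)^3 is the characteristic polynomial.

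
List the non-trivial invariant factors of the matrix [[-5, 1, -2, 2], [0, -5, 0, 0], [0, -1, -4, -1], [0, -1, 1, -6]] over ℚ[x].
The Jordan structure of A has elementary divisors (x + 5)^2, (x + 5)^2. Arranging the block sizes at each eigenvalue in decreasing order and taking row products gives the invariant factors.

Invariant factors (smallest first, each dividing the next): (x + 5)^2, (x + 5)^2.

Check: the last factor (x + 5)^2 is the minimal polynomial, and the product (x + 5)^4 is the characteristic polynomial.

(x + 5)^2, (x + 5)^2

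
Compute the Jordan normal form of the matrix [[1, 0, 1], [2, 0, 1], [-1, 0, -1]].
J = [[0, 1, 0], [0, 0, 1], [0, 0, 0]]

The characteristic polynomial is det(xI - A) = x^3, so the eigenvalues are 0 (algebraic multiplicity 3).

For λ = 0: rank(A) = 2, rank(A^2) = 1, rank(A^3) = 0. The eigenspace has dimension 3 - 2 = 1, so there is 1 Jordan block; the rank sequence gives block sizes [3].

Assembling the blocks gives the Jordan form J above.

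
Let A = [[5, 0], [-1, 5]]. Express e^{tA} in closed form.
e^{tA} = [[e^{5*t}, 0], [-t*e^{5*t}, e^{5*t}]]

A has Jordan form J = [[5, 1], [0, 5]] with A = PJP^{-1}, so e^{tA} = P e^{tJ} P^{-1}.

For a Jordan block J_k(λ), e^{tJ_k(λ)} = e^{λt} · (I + tN + t^2 N^2/2! + ... + t^{k-1} N^{k-1}/(k-1)!) where N is the nilpotent superdiagonal part.

Assembling the blocks and conjugating back gives the entries of e^{tA} as shown above.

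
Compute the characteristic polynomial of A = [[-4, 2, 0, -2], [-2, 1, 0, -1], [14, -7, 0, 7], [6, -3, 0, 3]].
xI - A = [[x + 4, -2, 0, 2], [2, x - 1, 0, 1], [-14, 7, x, -7], [-6, 3, 0, x - 3]].

Expanding det(xI - A) along the first row:
det(xI - A) = + (x + 4)·det([[x - 1, 0, 1], [7, x, -7], [3, 0, x - 3]]) - (-2)·det([[2, 0, 1], [-14, x, -7], [-6, 0, x - 3]]) + (0)·det([[2, x - 1, 1], [-14, 7, -7], [-6, 3, x - 3]]) - (2)·det([[2, x - 1, 0], [-14, 7, x], [-6, 3, 0]]).

Evaluating gives χ_A(x) = x^4.

χ_A(x) = x^4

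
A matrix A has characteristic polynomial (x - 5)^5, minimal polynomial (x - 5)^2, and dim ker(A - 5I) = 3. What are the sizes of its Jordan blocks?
λ = 5: algebraic multiplicity 5 (exponent in χ_A), largest block size 2 (exponent in m_A), 3 blocks (geometric multiplicity). These force block sizes [2, 2, 1].

Jordan blocks: (5, 2), (5, 2), (5, 1)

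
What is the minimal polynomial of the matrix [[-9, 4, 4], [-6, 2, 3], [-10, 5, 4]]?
The characteristic polynomial factors as (x + 1)^3. The minimal polynomial is ∏(x - λ)^{k_λ} where k_λ is the size of the largest Jordan block at λ.

For λ = -1: rank(A + I) = 1, and the largest Jordan block has size 2 (the smallest k with rank((A + I)^k) = rank((A + I)^(k+1))).

So m_A(x) = (x + 1)^2.

m_A(x) = (x + 1)^2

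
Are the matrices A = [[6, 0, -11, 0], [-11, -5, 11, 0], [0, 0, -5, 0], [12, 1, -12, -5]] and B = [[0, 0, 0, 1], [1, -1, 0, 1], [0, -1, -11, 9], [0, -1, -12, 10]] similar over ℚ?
trace(A) = -9 but trace(B) = -2. The trace is a similarity invariant, so A and B are not similar.

No.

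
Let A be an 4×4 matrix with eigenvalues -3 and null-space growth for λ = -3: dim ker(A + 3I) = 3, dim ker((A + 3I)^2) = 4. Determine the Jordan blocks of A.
Jordan blocks: (-3, 2), (-3, 1), (-3, 1)

λ = -3: successive nullity increments [3, 1] count blocks of size ≥ k; block sizes are [2, 1, 1].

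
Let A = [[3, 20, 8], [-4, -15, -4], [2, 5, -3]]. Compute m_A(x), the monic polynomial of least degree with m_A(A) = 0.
m_A(x) = (x + 5)^2

The characteristic polynomial factors as (x + 5)^3. The minimal polynomial is ∏(x - λ)^{k_λ} where k_λ is the size of the largest Jordan block at λ.

For λ = -5: rank(A + 5I) = 1, and the largest Jordan block has size 2 (the smallest k with rank((A + 5I)^k) = rank((A + 5I)^(k+1))).

So m_A(x) = (x + 5)^2.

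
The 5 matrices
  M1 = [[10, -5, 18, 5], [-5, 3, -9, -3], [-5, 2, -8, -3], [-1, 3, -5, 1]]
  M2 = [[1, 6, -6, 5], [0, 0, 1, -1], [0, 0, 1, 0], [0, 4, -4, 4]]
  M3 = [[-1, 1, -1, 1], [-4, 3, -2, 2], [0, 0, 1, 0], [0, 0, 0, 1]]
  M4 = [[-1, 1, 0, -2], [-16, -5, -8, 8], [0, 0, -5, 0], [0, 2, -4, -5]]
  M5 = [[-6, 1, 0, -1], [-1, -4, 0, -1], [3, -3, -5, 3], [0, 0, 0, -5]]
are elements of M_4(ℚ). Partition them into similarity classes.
5 classes: {M1}, {M2}, {M3}, {M4}, {M5}

Characteristic polynomials: χ_{M1} = (x - 2)^2(x - 1)^2, χ_{M2} = (x - 2)^2(x - 1)^2, χ_{M3} = (x - 1)^4, χ_{M4} = (x + 1)(x + 5)^3, χ_{M5} = (x + 5)^4.

{M1}: invariant factors (x - 2)^2(x - 1)^2.

{M2}: invariant factors x - 1, (x - 2)^2(x - 1).

{M3}: invariant factors x - 1, x - 1, (x - 1)^2.

{M4}: invariant factors x + 5, (x + 1)(x + 5)^2.

{M5}: invariant factors x + 5, x + 5, (x + 5)^2.

Matrices are similar if and only if their invariant-factor lists agree; the partition into similarity classes is {M1}, {M2}, {M3}, {M4}, {M5}.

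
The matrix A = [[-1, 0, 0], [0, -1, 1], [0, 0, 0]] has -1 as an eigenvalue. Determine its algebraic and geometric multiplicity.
The characteristic polynomial is x(x + 1)^2, so the factor x + 1 appears with exponent 2: the algebraic multiplicity is 2.

rank(A + I) = 1, so the eigenspace has dimension 3 - 1 = 2: the geometric multiplicity is 2.

algebraic multiplicity 2, geometric multiplicity 2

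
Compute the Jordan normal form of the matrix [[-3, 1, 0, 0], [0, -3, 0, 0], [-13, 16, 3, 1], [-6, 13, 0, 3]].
The characteristic polynomial is det(xI - A) = (x - 3)^2(x + 3)^2, so the eigenvalues are -3 (algebraic multiplicity 2), 3 (algebraic multiplicity 2).

For λ = -3: rank(A + 3I) = 3, rank((A + 3I)^2) = 2. The eigenspace has dimension 4 - 3 = 1, so there is 1 Jordan block; the rank sequence gives block sizes [2].

For λ = 3: rank(A - 3I) = 3, rank((A - 3I)^2) = 2. The eigenspace has dimension 4 - 3 = 1, so there is 1 Jordan block; the rank sequence gives block sizes [2].

Assembling the blocks gives the Jordan form J above.

J = [[-3, 1, 0, 0], [0, -3, 0, 0], [0, 0, 3, 1], [0, 0, 0, 3]]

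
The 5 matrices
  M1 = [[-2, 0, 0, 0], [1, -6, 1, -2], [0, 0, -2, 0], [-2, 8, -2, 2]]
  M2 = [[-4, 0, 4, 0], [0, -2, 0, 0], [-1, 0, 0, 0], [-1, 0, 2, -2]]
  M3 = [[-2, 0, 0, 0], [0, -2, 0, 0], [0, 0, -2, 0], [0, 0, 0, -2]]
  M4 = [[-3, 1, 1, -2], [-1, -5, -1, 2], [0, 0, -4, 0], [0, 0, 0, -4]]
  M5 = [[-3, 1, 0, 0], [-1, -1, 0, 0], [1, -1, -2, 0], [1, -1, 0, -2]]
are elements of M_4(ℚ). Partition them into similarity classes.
Characteristic polynomials: χ_{M1} = (x + 2)^4, χ_{M2} = (x + 2)^4, χ_{M3} = (x + 2)^4, χ_{M4} = (x + 4)^4, χ_{M5} = (x + 2)^4.

{M1, M2, M5}: invariant factors x + 2, x + 2, (x + 2)^2.

{M3}: invariant factors x + 2, x + 2, x + 2, x + 2.

{M4}: invariant factors x + 4, x + 4, (x + 4)^2.

Matrices are similar if and only if their invariant-factor lists agree; the partition into similarity classes is {M1, M2, M5}, {M3}, {M4}.

3 classes: {M1, M2, M5}, {M3}, {M4}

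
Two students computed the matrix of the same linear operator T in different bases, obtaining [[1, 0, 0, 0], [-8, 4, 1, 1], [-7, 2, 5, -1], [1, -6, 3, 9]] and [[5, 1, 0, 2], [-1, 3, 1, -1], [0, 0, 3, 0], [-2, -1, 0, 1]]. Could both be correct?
trace(A) = 19 but trace(B) = 12. The trace is a similarity invariant, so A and B are not similar.

No.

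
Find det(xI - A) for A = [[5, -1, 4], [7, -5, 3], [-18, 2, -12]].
xI - A = [[x - 5, 1, -4], [-7, x + 5, -3], [18, -2, x + 12]].

Expanding det(xI - A) along the first row:
det(xI - A) = + (x - 5)·det([[x + 5, -3], [-2, x + 12]]) - (1)·det([[-7, -3], [18, x + 12]]) + (-4)·det([[-7, x + 5], [18, -2]]).

Evaluating gives χ_A(x) = x^3 + 12x^2 + 48x + 64 = (x + 4)^3.

χ_A(x) = (x + 4)^3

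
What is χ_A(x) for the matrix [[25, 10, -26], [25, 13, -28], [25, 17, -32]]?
χ_A(x) = (x - 5)^2(x + 4)

xI - A = [[x - 25, -10, 26], [-25, x - 13, 28], [-25, -17, x + 32]].

Expanding det(xI - A) along the first row:
det(xI - A) = + (x - 25)·det([[x - 13, 28], [-17, x + 32]]) - (-10)·det([[-25, 28], [-25, x + 32]]) + (26)·det([[-25, x - 13], [-25, -17]]).

Evaluating gives χ_A(x) = x^3 - 6x^2 - 15x + 100 = (x - 5)^2(x + 4).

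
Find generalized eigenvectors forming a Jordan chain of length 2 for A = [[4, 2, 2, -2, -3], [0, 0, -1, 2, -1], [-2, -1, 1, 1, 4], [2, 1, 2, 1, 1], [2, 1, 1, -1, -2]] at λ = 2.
v_1 = [[0, 0, 1, 1, 0]]^T, v_2 = [[0, 1, 0, 1, 0]]^T

We seek v_1 ∈ ker((A - 2I)^2) \ ker(A - 2I), then set v_{i+1} = (A - 2I) v_i.

One such chain is v_1 = [[0, 0, 1, 1, 0]]^T, v_2 = [[0, 1, 0, 1, 0]]^T. Check: (A - 2I) v_2 = [[0, 0, 0, 0, 0]]^T = 0.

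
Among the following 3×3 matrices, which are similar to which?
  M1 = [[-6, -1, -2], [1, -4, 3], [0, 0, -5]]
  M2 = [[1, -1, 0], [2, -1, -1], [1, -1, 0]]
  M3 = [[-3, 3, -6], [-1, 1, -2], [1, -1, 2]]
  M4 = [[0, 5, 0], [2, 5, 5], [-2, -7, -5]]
Characteristic polynomials: χ_{M1} = (x + 5)^3, χ_{M2} = x^3, χ_{M3} = x^3, χ_{M4} = x^3.

{M1}: invariant factors (x + 5)^3.

{M2, M4}: invariant factors x^3.

{M3}: invariant factors x, x^2.

Matrices are similar if and only if their invariant-factor lists agree; the partition into similarity classes is {M1}, {M2, M4}, {M3}.

3 classes: {M1}, {M2, M4}, {M3}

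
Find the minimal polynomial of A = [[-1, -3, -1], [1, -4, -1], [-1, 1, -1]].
The characteristic polynomial factors as (x + 2)^3. The minimal polynomial is ∏(x - λ)^{k_λ} where k_λ is the size of the largest Jordan block at λ.

For λ = -2: rank(A + 2I) = 2, and the largest Jordan block has size 3 (the smallest k with rank((A + 2I)^k) = rank((A + 2I)^(k+1))).

So m_A(x) = (x + 2)^3.

m_A(x) = (x + 2)^3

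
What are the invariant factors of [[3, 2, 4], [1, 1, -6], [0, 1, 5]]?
The Jordan structure of A has elementary divisors (x - 3)^3. Arranging the block sizes at each eigenvalue in decreasing order and taking row products gives the invariant factors.

Invariant factors (smallest first, each dividing the next): (x - 3)^3.

Check: the last factor (x - 3)^3 is the minimal polynomial, and the product (x - 3)^3 is the characteristic polynomial.

(x - 3)^3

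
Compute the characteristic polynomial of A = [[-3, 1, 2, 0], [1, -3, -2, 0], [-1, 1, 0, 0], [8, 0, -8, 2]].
χ_A(x) = (x - 2)(x + 2)^3

xI - A = [[x + 3, -1, -2, 0], [-1, x + 3, 2, 0], [1, -1, x, 0], [-8, 0, 8, x - 2]].

Expanding det(xI - A) along the first row:
det(xI - A) = + (x + 3)·det([[x + 3, 2, 0], [-1, x, 0], [0, 8, x - 2]]) - (-1)·det([[-1, 2, 0], [1, x, 0], [-8, 8, x - 2]]) + (-2)·det([[-1, x + 3, 0], [1, -1, 0], [-8, 0, x - 2]]) - (0)·det([[-1, x + 3, 2], [1, -1, x], [-8, 0, 8]]).

Evaluating gives χ_A(x) = x^4 + 4x^3 - 16x - 16 = (x - 2)(x + 2)^3.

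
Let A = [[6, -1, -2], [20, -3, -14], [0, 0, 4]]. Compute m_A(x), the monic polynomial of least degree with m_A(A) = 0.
The characteristic polynomial factors as (x - 4)(x - 2)(x - 1). The minimal polynomial is ∏(x - λ)^{k_λ} where k_λ is the size of the largest Jordan block at λ.

For λ = 1: rank(A - I) = 2, and the largest Jordan block has size 1 (the smallest k with rank((A - I)^k) = rank((A - I)^(k+1))).
For λ = 2: rank(A - 2I) = 2, and the largest Jordan block has size 1 (the smallest k with rank((A - 2I)^k) = rank((A - 2I)^(k+1))).
For λ = 4: rank(A - 4I) = 2, and the largest Jordan block has size 1 (the smallest k with rank((A - 4I)^k) = rank((A - 4I)^(k+1))).

So m_A(x) = (x - 4)(x - 2)(x - 1).

m_A(x) = (x - 4)(x - 2)(x - 1)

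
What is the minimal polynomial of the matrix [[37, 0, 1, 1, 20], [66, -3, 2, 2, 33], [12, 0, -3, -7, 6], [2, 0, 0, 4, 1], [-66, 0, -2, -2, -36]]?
The characteristic polynomial factors as (x - 4)^2(x + 3)^3. The minimal polynomial is ∏(x - λ)^{k_λ} where k_λ is the size of the largest Jordan block at λ.

For λ = -3: rank(A + 3I) = 3, and the largest Jordan block has size 2 (the smallest k with rank((A + 3I)^k) = rank((A + 3I)^(k+1))).
For λ = 4: rank(A - 4I) = 4, and the largest Jordan block has size 2 (the smallest k with rank((A - 4I)^k) = rank((A - 4I)^(k+1))).

So m_A(x) = (x - 4)^2(x + 3)^2.

m_A(x) = (x - 4)^2(x + 3)^2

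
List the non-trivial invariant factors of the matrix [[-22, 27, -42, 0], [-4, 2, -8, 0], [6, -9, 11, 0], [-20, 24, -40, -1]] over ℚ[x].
The Jordan structure of A has elementary divisors (x + 4)^2, (x + 1), (x + 1). Arranging the block sizes at each eigenvalue in decreasing order and taking row products gives the invariant factors.

Invariant factors (smallest first, each dividing the next): x + 1, (x + 1)(x + 4)^2.

Check: the last factor (x + 1)(x + 4)^2 is the minimal polynomial, and the product (x + 1)^2(x + 4)^2 is the characteristic polynomial.

x + 1, (x + 1)(x + 4)^2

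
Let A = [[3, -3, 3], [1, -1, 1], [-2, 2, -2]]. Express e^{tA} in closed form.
e^{tA} = [[3*t + 1, -3*t, 3*t], [t, 1 - t, t], [-2*t, 2*t, 1 - 2*t]]

A has Jordan form J = [[0, 1, 0], [0, 0, 0], [0, 0, 0]] with A = PJP^{-1}, so e^{tA} = P e^{tJ} P^{-1}.

For a Jordan block J_k(λ), e^{tJ_k(λ)} = e^{λt} · (I + tN + t^2 N^2/2! + ... + t^{k-1} N^{k-1}/(k-1)!) where N is the nilpotent superdiagonal part.

Assembling the blocks and conjugating back gives the entries of e^{tA} as shown above.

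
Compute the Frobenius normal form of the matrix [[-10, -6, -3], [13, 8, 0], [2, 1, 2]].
R = [[0, 0, 5], [1, 0, 0], [0, 1, 0]]

The invariant factors of A (the non-unit diagonal entries of the Smith normal form of xI - A over ℚ[x]) are x^3 - 5, each dividing the next. The characteristic polynomial is their product, x^3 - 5.

The rational canonical form is the block-diagonal matrix of companion matrices C(f_i):
R = [[0, 0, 5], [1, 0, 0], [0, 1, 0]].

Note the characteristic polynomial does not split into linear factors over ℚ, so A has no Jordan form over ℚ; the rational canonical form exists over any field.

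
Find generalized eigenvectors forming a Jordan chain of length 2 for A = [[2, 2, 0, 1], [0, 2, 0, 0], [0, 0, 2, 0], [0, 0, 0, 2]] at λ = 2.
v_1 = [[-3, 0, 1, 1]]^T, v_2 = [[1, 0, 0, 0]]^T

We seek v_1 ∈ ker((A - 2I)^2) \ ker(A - 2I), then set v_{i+1} = (A - 2I) v_i.

One such chain is v_1 = [[-3, 0, 1, 1]]^T, v_2 = [[1, 0, 0, 0]]^T. Check: (A - 2I) v_2 = [[0, 0, 0, 0]]^T = 0.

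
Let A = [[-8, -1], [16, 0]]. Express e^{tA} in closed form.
A has Jordan form J = [[-4, 1], [0, -4]] with A = PJP^{-1}, so e^{tA} = P e^{tJ} P^{-1}.

For a Jordan block J_k(λ), e^{tJ_k(λ)} = e^{λt} · (I + tN + t^2 N^2/2! + ... + t^{k-1} N^{k-1}/(k-1)!) where N is the nilpotent superdiagonal part.

Assembling the blocks and conjugating back gives the entries of e^{tA} as shown above.

e^{tA} = [[(1 - 4*t)*e^{-4*t}, -t*e^{-4*t}], [16*t*e^{-4*t}, (4*t + 1)*e^{-4*t}]]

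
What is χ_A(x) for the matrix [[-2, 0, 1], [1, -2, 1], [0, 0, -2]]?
xI - A = [[x + 2, 0, -1], [-1, x + 2, -1], [0, 0, x + 2]].

Expanding det(xI - A) along the first row:
det(xI - A) = + (x + 2)·det([[x + 2, -1], [0, x + 2]]) - (0)·det([[-1, -1], [0, x + 2]]) + (-1)·det([[-1, x + 2], [0, 0]]).

Evaluating gives χ_A(x) = x^3 + 6x^2 + 12x + 8 = (x + 2)^3.

χ_A(x) = (x + 2)^3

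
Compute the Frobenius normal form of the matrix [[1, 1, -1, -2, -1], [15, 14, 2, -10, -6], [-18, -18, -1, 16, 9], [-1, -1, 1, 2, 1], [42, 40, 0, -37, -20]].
R = [[0, 0, 0, 0, 0], [1, 0, 0, 0, 12], [0, 1, 0, 0, -1], [0, 0, 1, 0, -1], [0, 0, 0, 1, -4]]

The invariant factors of A (the non-unit diagonal entries of the Smith normal form of xI - A over ℚ[x]) are x(x + 4)(x^3 + x - 3), each dividing the next. The characteristic polynomial is their product, x(x + 4)(x^3 + x - 3).

The rational canonical form is the block-diagonal matrix of companion matrices C(f_i):
R = [[0, 0, 0, 0, 0], [1, 0, 0, 0, 12], [0, 1, 0, 0, -1], [0, 0, 1, 0, -1], [0, 0, 0, 1, -4]].

Note the characteristic polynomial does not split into linear factors over ℚ, so A has no Jordan form over ℚ; the rational canonical form exists over any field.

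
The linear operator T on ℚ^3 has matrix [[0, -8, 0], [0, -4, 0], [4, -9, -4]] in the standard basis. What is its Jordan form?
The characteristic polynomial is det(xI - A) = x(x + 4)^2, so the eigenvalues are -4 (algebraic multiplicity 2), 0 (algebraic multiplicity 1).

For λ = -4: rank(A + 4I) = 2, rank((A + 4I)^2) = 1. The eigenspace has dimension 3 - 2 = 1, so there is 1 Jordan block; the rank sequence gives block sizes [2].

For λ = 0: algebraic multiplicity 1 gives one 1×1 block.

Assembling the blocks gives the Jordan form J above.

J = [[-4, 1, 0], [0, -4, 0], [0, 0, 0]]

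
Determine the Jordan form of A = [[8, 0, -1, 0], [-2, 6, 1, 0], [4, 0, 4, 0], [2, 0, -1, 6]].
J = [[6, 1, 0, 0], [0, 6, 0, 0], [0, 0, 6, 0], [0, 0, 0, 6]]

The characteristic polynomial is det(xI - A) = (x - 6)^4, so the eigenvalues are 6 (algebraic multiplicity 4).

For λ = 6: rank(A - 6I) = 1, rank((A - 6I)^2) = 0. The eigenspace has dimension 4 - 1 = 3, so there are 3 Jordan blocks; the rank sequence gives block sizes [2, 1, 1].

Assembling the blocks gives the Jordan form J above.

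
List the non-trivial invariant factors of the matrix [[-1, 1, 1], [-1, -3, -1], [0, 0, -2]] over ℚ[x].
The Jordan structure of A has elementary divisors (x + 2)^2, (x + 2). Arranging the block sizes at each eigenvalue in decreasing order and taking row products gives the invariant factors.

Invariant factors (smallest first, each dividing the next): x + 2, (x + 2)^2.

Check: the last factor (x + 2)^2 is the minimal polynomial, and the product (x + 2)^3 is the characteristic polynomial.

x + 2, (x + 2)^2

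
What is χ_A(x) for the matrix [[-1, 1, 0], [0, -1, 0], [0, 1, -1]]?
xI - A = [[x + 1, -1, 0], [0, x + 1, 0], [0, -1, x + 1]].

Expanding det(xI - A) along the first row:
det(xI - A) = + (x + 1)·det([[x + 1, 0], [-1, x + 1]]) - (-1)·det([[0, 0], [0, x + 1]]) + (0)·det([[0, x + 1], [0, -1]]).

Evaluating gives χ_A(x) = x^3 + 3x^2 + 3x + 1 = (x + 1)^3.

χ_A(x) = (x + 1)^3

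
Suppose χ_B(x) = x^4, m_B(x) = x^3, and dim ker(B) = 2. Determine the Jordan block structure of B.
λ = 0: algebraic multiplicity 4 (exponent in χ_B), largest block size 3 (exponent in m_B), 2 blocks (geometric multiplicity). These force block sizes [3, 1].

Jordan blocks: (0, 3), (0, 1)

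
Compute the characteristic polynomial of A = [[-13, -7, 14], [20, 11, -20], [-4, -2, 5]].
χ_A(x) = (x - 1)^3

xI - A = [[x + 13, 7, -14], [-20, x - 11, 20], [4, 2, x - 5]].

Expanding det(xI - A) along the first row:
det(xI - A) = + (x + 13)·det([[x - 11, 20], [2, x - 5]]) - (7)·det([[-20, 20], [4, x - 5]]) + (-14)·det([[-20, x - 11], [4, 2]]).

Evaluating gives χ_A(x) = x^3 - 3x^2 + 3x - 1 = (x - 1)^3.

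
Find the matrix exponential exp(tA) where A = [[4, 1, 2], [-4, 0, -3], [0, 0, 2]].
e^{tA} = [[(2*t + 1)*e^{2*t}, t*e^{2*t}, t*(t + 4)*e^{2*t}/2], [-4*t*e^{2*t}, (1 - 2*t)*e^{2*t}, t*(-t - 3)*e^{2*t}], [0, 0, e^{2*t}]]

A has Jordan form J = [[2, 1, 0], [0, 2, 1], [0, 0, 2]] with A = PJP^{-1}, so e^{tA} = P e^{tJ} P^{-1}.

For a Jordan block J_k(λ), e^{tJ_k(λ)} = e^{λt} · (I + tN + t^2 N^2/2! + ... + t^{k-1} N^{k-1}/(k-1)!) where N is the nilpotent superdiagonal part.

Assembling the blocks and conjugating back gives the entries of e^{tA} as shown above.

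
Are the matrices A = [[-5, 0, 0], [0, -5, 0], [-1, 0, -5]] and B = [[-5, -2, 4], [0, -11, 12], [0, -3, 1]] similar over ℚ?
Two matrices over a field are similar if and only if they have the same invariant factors.

Both A and B have characteristic polynomial (x + 5)^3 and minimal polynomial (x + 5)^2. Computing further, both have invariant factors x + 5, (x + 5)^2. Hence A and B are similar.

Yes.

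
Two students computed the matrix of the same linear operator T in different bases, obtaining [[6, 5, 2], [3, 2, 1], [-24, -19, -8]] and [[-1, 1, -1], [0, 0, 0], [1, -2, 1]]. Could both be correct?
Two matrices over a field are similar if and only if they have the same invariant factors.

Both A and B have characteristic polynomial x^3 and minimal polynomial x^3. Computing further, both have invariant factors x^3. Hence A and B are similar.

Yes.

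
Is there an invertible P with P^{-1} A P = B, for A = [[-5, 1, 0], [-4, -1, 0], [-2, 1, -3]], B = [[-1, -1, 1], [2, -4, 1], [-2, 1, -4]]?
Two matrices over a field are similar if and only if they have the same invariant factors.

Both A and B have characteristic polynomial (x + 3)^3 and minimal polynomial (x + 3)^2. Computing further, both have invariant factors x + 3, (x + 3)^2. Hence A and B are similar.

Yes.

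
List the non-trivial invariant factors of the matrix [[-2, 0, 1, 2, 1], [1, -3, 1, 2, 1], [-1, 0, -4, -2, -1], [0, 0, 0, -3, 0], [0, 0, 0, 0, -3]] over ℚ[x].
x + 3, x + 3, x + 3, (x + 3)^2

The Jordan structure of A has elementary divisors (x + 3)^2, (x + 3), (x + 3), (x + 3). Arranging the block sizes at each eigenvalue in decreasing order and taking row products gives the invariant factors.

Invariant factors (smallest first, each dividing the next): x + 3, x + 3, x + 3, (x + 3)^2.

Check: the last factor (x + 3)^2 is the minimal polynomial, and the product (x + 3)^5 is the characteristic polynomial.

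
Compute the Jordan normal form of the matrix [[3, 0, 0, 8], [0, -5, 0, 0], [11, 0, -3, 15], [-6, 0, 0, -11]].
The characteristic polynomial is det(xI - A) = (x + 3)^2(x + 5)^2, so the eigenvalues are -5 (algebraic multiplicity 2), -3 (algebraic multiplicity 2).

For λ = -5: rank(A + 5I) = 2. The eigenspace has dimension 4 - 2 = 2, so there are 2 Jordan blocks; the rank sequence gives block sizes [1, 1].

For λ = -3: rank(A + 3I) = 3, rank((A + 3I)^2) = 2. The eigenspace has dimension 4 - 3 = 1, so there is 1 Jordan block; the rank sequence gives block sizes [2].

Assembling the blocks gives the Jordan form J above.

J = [[-5, 0, 0, 0], [0, -5, 0, 0], [0, 0, -3, 1], [0, 0, 0, -3]]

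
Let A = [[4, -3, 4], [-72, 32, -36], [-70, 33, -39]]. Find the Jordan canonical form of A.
J = [[-4, 1, 0], [0, -4, 0], [0, 0, 5]]

The characteristic polynomial is det(xI - A) = (x - 5)(x + 4)^2, so the eigenvalues are -4 (algebraic multiplicity 2), 5 (algebraic multiplicity 1).

For λ = -4: rank(A + 4I) = 2, rank((A + 4I)^2) = 1. The eigenspace has dimension 3 - 2 = 1, so there is 1 Jordan block; the rank sequence gives block sizes [2].

For λ = 5: algebraic multiplicity 1 gives one 1×1 block.

Assembling the blocks gives the Jordan form J above.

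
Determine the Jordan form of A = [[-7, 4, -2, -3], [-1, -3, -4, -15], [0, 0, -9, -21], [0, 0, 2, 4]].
The characteristic polynomial is det(xI - A) = (x + 2)(x + 3)(x + 5)^2, so the eigenvalues are -5 (algebraic multiplicity 2), -3 (algebraic multiplicity 1), -2 (algebraic multiplicity 1).

For λ = -5: rank(A + 5I) = 3, rank((A + 5I)^2) = 2. The eigenspace has dimension 4 - 3 = 1, so there is 1 Jordan block; the rank sequence gives block sizes [2].

For λ = -3: algebraic multiplicity 1 gives one 1×1 block.

For λ = -2: algebraic multiplicity 1 gives one 1×1 block.

Assembling the blocks gives the Jordan form J above.

J = [[-5, 1, 0, 0], [0, -5, 0, 0], [0, 0, -3, 0], [0, 0, 0, -2]]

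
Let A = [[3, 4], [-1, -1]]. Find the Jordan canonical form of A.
The characteristic polynomial is det(xI - A) = (x - 1)^2, so the eigenvalues are 1 (algebraic multiplicity 2).

For λ = 1: rank(A - I) = 1, rank((A - I)^2) = 0. The eigenspace has dimension 2 - 1 = 1, so there is 1 Jordan block; the rank sequence gives block sizes [2].

Assembling the blocks gives the Jordan form J above.

J = [[1, 1], [0, 1]]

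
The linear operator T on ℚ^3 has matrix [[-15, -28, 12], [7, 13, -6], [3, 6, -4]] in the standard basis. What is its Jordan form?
J = [[-4, 0, 0], [0, -1, 1], [0, 0, -1]]

The characteristic polynomial is det(xI - A) = (x + 1)^2(x + 4), so the eigenvalues are -4 (algebraic multiplicity 1), -1 (algebraic multiplicity 2).

For λ = -4: algebraic multiplicity 1 gives one 1×1 block.

For λ = -1: rank(A + I) = 2, rank((A + I)^2) = 1. The eigenspace has dimension 3 - 2 = 1, so there is 1 Jordan block; the rank sequence gives block sizes [2].

Assembling the blocks gives the Jordan form J above.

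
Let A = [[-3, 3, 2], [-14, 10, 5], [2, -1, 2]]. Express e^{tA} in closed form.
A has Jordan form J = [[3, 1, 0], [0, 3, 1], [0, 0, 3]] with A = PJP^{-1}, so e^{tA} = P e^{tJ} P^{-1}.

For a Jordan block J_k(λ), e^{tJ_k(λ)} = e^{λt} · (I + tN + t^2 N^2/2! + ... + t^{k-1} N^{k-1}/(k-1)!) where N is the nilpotent superdiagonal part.

Assembling the blocks and conjugating back gives the entries of e^{tA} as shown above.

e^{tA} = [[(-t^2 - 6*t + 1)*e^{3*t}, t*(t + 6)*e^{3*t}/2, t*(t + 4)*e^{3*t}/2], [2*t*(-t - 7)*e^{3*t}, (t^2 + 7*t + 1)*e^{3*t}, t*(t + 5)*e^{3*t}], [2*t*e^{3*t}, -t*e^{3*t}, (1 - t)*e^{3*t}]]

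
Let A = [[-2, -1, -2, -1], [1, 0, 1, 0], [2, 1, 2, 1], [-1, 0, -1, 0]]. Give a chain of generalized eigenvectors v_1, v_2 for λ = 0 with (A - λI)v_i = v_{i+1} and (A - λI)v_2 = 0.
We seek v_1 ∈ ker(A^2) \ ker(A), then set v_{i+1} = A v_i.

One such chain is v_1 = [[1, -2, 0, 1]]^T, v_2 = [[-1, 1, 1, -1]]^T. Check: A v_2 = [[0, 0, 0, 0]]^T = 0.

v_1 = [[1, -2, 0, 1]]^T, v_2 = [[-1, 1, 1, -1]]^T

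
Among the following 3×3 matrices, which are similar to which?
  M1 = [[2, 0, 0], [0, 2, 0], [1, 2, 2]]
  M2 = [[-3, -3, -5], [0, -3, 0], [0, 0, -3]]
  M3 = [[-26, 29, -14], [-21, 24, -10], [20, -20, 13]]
Characteristic polynomials: χ_{M1} = (x - 2)^3, χ_{M2} = (x + 3)^3, χ_{M3} = (x - 5)(x - 3)^2.

{M1}: invariant factors x - 2, (x - 2)^2.

{M2}: invariant factors x + 3, (x + 3)^2.

{M3}: invariant factors (x - 5)(x - 3)^2.

Matrices are similar if and only if their invariant-factor lists agree; the partition into similarity classes is {M1}, {M2}, {M3}.

3 classes: {M1}, {M2}, {M3}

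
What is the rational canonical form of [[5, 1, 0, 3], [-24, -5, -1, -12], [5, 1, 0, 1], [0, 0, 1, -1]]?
The invariant factors of A (the non-unit diagonal entries of the Smith normal form of xI - A over ℚ[x]) are (x + 1)(x^3 - x - 2), each dividing the next. The characteristic polynomial is their product, (x + 1)(x^3 - x - 2).

The rational canonical form is the block-diagonal matrix of companion matrices C(f_i):
R = [[0, 0, 0, 2], [1, 0, 0, 3], [0, 1, 0, 1], [0, 0, 1, -1]].

Note the characteristic polynomial does not split into linear factors over ℚ, so A has no Jordan form over ℚ; the rational canonical form exists over any field.

R = [[0, 0, 0, 2], [1, 0, 0, 3], [0, 1, 0, 1], [0, 0, 1, -1]]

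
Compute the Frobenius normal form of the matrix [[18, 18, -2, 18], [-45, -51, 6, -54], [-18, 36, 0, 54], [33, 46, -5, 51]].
R = [[0, -18, 0, 0], [1, 9, 0, 0], [0, 0, 0, -18], [0, 0, 1, 9]]

The invariant factors of A (the non-unit diagonal entries of the Smith normal form of xI - A over ℚ[x]) are (x - 6)(x - 3), (x - 6)(x - 3), each dividing the next. The characteristic polynomial is their product, (x - 6)^2(x - 3)^2.

The rational canonical form is the block-diagonal matrix of companion matrices C(f_i):
R = [[0, -18, 0, 0], [1, 9, 0, 0], [0, 0, 0, -18], [0, 0, 1, 9]].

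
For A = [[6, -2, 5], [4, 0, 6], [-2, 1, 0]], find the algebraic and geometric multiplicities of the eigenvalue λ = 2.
algebraic multiplicity 3, geometric multiplicity 1

The characteristic polynomial is (x - 2)^3, so the factor x - 2 appears with exponent 3: the algebraic multiplicity is 3.

rank(A - 2I) = 2, so the eigenspace has dimension 3 - 2 = 1: the geometric multiplicity is 1.

Since 1 < 3, A is not diagonalizable.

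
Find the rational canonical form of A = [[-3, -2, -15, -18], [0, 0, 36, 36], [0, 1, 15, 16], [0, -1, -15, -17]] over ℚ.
R = [[-3, 0, 0, 0], [0, 0, 0, 36], [0, 1, 0, 15], [0, 0, 1, -2]]

The invariant factors of A (the non-unit diagonal entries of the Smith normal form of xI - A over ℚ[x]) are x + 3, (x - 4)(x + 3)^2, each dividing the next. The characteristic polynomial is their product, (x - 4)(x + 3)^3.

The rational canonical form is the block-diagonal matrix of companion matrices C(f_i):
R = [[-3, 0, 0, 0], [0, 0, 0, 36], [0, 1, 0, 15], [0, 0, 1, -2]].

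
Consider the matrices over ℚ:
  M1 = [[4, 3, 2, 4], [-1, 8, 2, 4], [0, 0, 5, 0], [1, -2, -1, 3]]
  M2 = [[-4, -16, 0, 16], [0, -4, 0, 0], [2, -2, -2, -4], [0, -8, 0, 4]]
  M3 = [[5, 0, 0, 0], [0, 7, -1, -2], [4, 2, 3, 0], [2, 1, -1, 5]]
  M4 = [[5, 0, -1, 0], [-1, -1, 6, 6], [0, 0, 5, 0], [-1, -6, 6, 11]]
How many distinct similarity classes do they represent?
2 classes: {M1, M3, M4}, {M2}

Characteristic polynomials: χ_{M1} = (x - 5)^4, χ_{M2} = (x - 4)(x + 2)(x + 4)^2, χ_{M3} = (x - 5)^4, χ_{M4} = (x - 5)^4.

{M1, M3, M4}: invariant factors x - 5, (x - 5)^3.

{M2}: invariant factors x + 4, (x - 4)(x + 2)(x + 4).

Matrices are similar if and only if their invariant-factor lists agree; the partition into similarity classes is {M1, M3, M4}, {M2}.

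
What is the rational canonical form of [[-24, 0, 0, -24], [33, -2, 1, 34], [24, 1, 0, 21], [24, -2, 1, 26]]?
R = [[0, 0, 0, -24], [1, 0, 0, 8], [0, 1, 0, 6], [0, 0, 1, 0]]

The invariant factors of A (the non-unit diagonal entries of the Smith normal form of xI - A over ℚ[x]) are (x - 2)^2(x^2 + 4x + 6), each dividing the next. The characteristic polynomial is their product, (x - 2)^2(x^2 + 4x + 6).

The rational canonical form is the block-diagonal matrix of companion matrices C(f_i):
R = [[0, 0, 0, -24], [1, 0, 0, 8], [0, 1, 0, 6], [0, 0, 1, 0]].

Note the characteristic polynomial does not split into linear factors over ℚ, so A has no Jordan form over ℚ; the rational canonical form exists over any field.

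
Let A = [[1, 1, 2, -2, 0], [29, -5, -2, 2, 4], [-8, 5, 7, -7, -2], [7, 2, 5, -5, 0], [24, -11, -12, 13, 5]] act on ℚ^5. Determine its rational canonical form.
The invariant factors of A (the non-unit diagonal entries of the Smith normal form of xI - A over ℚ[x]) are x^2 - 2x + 2, (x + 1)(x^2 - 2x + 2), each dividing the next. The characteristic polynomial is their product, (x + 1)(x^2 - 2x + 2)^2.

The rational canonical form is the block-diagonal matrix of companion matrices C(f_i):
R = [[0, -2, 0, 0, 0], [1, 2, 0, 0, 0], [0, 0, 0, 0, -2], [0, 0, 1, 0, 0], [0, 0, 0, 1, 1]].

Note the characteristic polynomial does not split into linear factors over ℚ, so A has no Jordan form over ℚ; the rational canonical form exists over any field.

R = [[0, -2, 0, 0, 0], [1, 2, 0, 0, 0], [0, 0, 0, 0, -2], [0, 0, 1, 0, 0], [0, 0, 0, 1, 1]]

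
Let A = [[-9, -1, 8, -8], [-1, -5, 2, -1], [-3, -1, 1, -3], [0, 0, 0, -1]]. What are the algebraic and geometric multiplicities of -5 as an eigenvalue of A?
algebraic multiplicity 1, geometric multiplicity 1

The characteristic polynomial is (x + 1)(x + 4)^2(x + 5), so the factor x + 5 appears with exponent 1: the algebraic multiplicity is 1.

rank(A + 5I) = 3, so the eigenspace has dimension 4 - 3 = 1: the geometric multiplicity is 1.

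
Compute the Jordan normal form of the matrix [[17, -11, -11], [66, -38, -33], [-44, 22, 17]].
The characteristic polynomial is det(xI - A) = (x - 6)(x + 5)^2, so the eigenvalues are -5 (algebraic multiplicity 2), 6 (algebraic multiplicity 1).

For λ = -5: rank(A + 5I) = 1. The eigenspace has dimension 3 - 1 = 2, so there are 2 Jordan blocks; the rank sequence gives block sizes [1, 1].

For λ = 6: algebraic multiplicity 1 gives one 1×1 block.

Assembling the blocks gives the Jordan form J above.

J = [[-5, 0, 0], [0, -5, 0], [0, 0, 6]]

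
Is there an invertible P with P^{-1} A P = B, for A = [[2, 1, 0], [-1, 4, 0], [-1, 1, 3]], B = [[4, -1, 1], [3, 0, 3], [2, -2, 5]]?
Two matrices over a field are similar if and only if they have the same invariant factors.

Both A and B have characteristic polynomial (x - 3)^3 and minimal polynomial (x - 3)^2. Computing further, both have invariant factors x - 3, (x - 3)^2. Hence A and B are similar.

Yes.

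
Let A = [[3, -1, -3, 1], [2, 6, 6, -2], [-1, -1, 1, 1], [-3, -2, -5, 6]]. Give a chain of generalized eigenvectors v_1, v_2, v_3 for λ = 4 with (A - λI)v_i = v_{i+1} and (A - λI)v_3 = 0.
We seek v_1 ∈ ker((A - 4I)^3) \ ker((A - 4I)^2), then set v_{i+1} = (A - 4I) v_i.

One such chain is v_1 = [[2, -1, 1, 4]]^T, v_2 = [[0, 0, 0, -1]]^T, v_3 = [[-1, 2, -1, -2]]^T. Check: (A - 4I) v_3 = [[0, 0, 0, 0]]^T = 0.

v_1 = [[2, -1, 1, 4]]^T, v_2 = [[0, 0, 0, -1]]^T, v_3 = [[-1, 2, -1, -2]]^T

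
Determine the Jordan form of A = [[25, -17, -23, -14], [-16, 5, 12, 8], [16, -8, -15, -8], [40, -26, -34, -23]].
J = [[-3, 1, 0, 0], [0, -3, 0, 0], [0, 0, -3, 0], [0, 0, 0, 1]]

The characteristic polynomial is det(xI - A) = (x - 1)(x + 3)^3, so the eigenvalues are -3 (algebraic multiplicity 3), 1 (algebraic multiplicity 1).

For λ = -3: rank(A + 3I) = 2, rank((A + 3I)^2) = 1. The eigenspace has dimension 4 - 2 = 2, so there are 2 Jordan blocks; the rank sequence gives block sizes [2, 1].

For λ = 1: algebraic multiplicity 1 gives one 1×1 block.

Assembling the blocks gives the Jordan form J above.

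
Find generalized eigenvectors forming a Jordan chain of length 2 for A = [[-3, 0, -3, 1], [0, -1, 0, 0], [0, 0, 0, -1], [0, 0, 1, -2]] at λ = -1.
v_1 = [[0, 1, 0, 1]]^T, v_2 = [[1, 0, -1, -1]]^T

We seek v_1 ∈ ker((A + I)^2) \ ker(A + I), then set v_{i+1} = (A + I) v_i.

One such chain is v_1 = [[0, 1, 0, 1]]^T, v_2 = [[1, 0, -1, -1]]^T. Check: (A + I) v_2 = [[0, 0, 0, 0]]^T = 0.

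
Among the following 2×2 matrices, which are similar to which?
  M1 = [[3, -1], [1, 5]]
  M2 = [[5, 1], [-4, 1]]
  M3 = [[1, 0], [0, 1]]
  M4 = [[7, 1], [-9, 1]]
3 classes: {M1, M4}, {M2}, {M3}

Characteristic polynomials: χ_{M1} = (x - 4)^2, χ_{M2} = (x - 3)^2, χ_{M3} = (x - 1)^2, χ_{M4} = (x - 4)^2.

{M1, M4}: invariant factors (x - 4)^2.

{M2}: invariant factors (x - 3)^2.

{M3}: invariant factors x - 1, x - 1.

Matrices are similar if and only if their invariant-factor lists agree; the partition into similarity classes is {M1, M4}, {M2}, {M3}.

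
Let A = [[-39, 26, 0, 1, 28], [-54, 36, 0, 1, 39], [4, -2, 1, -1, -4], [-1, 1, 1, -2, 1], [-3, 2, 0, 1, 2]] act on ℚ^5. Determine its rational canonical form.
R = [[0, 0, 0, 0, 2], [1, 0, 0, 0, 6], [0, 1, 0, 0, 6], [0, 0, 1, 0, 1], [0, 0, 0, 1, -2]]

The invariant factors of A (the non-unit diagonal entries of the Smith normal form of xI - A over ℚ[x]) are (x + 1)^2(x^3 - 2x - 2), each dividing the next. The characteristic polynomial is their product, (x + 1)^2(x^3 - 2x - 2).

The rational canonical form is the block-diagonal matrix of companion matrices C(f_i):
R = [[0, 0, 0, 0, 2], [1, 0, 0, 0, 6], [0, 1, 0, 0, 6], [0, 0, 1, 0, 1], [0, 0, 0, 1, -2]].

Note the characteristic polynomial does not split into linear factors over ℚ, so A has no Jordan form over ℚ; the rational canonical form exists over any field.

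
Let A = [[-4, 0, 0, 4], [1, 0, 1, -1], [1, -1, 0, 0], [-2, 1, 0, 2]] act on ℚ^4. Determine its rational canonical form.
R = [[0, 0, 0, 4], [1, 0, 0, -2], [0, 1, 0, -2], [0, 0, 1, -2]]

The invariant factors of A (the non-unit diagonal entries of the Smith normal form of xI - A over ℚ[x]) are (x + 2)(x^3 + 2x - 2), each dividing the next. The characteristic polynomial is their product, (x + 2)(x^3 + 2x - 2).

The rational canonical form is the block-diagonal matrix of companion matrices C(f_i):
R = [[0, 0, 0, 4], [1, 0, 0, -2], [0, 1, 0, -2], [0, 0, 1, -2]].

Note the characteristic polynomial does not split into linear factors over ℚ, so A has no Jordan form over ℚ; the rational canonical form exists over any field.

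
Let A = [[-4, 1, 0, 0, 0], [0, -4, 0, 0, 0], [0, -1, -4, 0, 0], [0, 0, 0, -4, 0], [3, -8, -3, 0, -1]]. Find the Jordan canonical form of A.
J = [[-4, 1, 0, 0, 0], [0, -4, 0, 0, 0], [0, 0, -4, 0, 0], [0, 0, 0, -4, 0], [0, 0, 0, 0, -1]]

The characteristic polynomial is det(xI - A) = (x + 1)(x + 4)^4, so the eigenvalues are -4 (algebraic multiplicity 4), -1 (algebraic multiplicity 1).

For λ = -4: rank(A + 4I) = 2, rank((A + 4I)^2) = 1. The eigenspace has dimension 5 - 2 = 3, so there are 3 Jordan blocks; the rank sequence gives block sizes [2, 1, 1].

For λ = -1: algebraic multiplicity 1 gives one 1×1 block.

Assembling the blocks gives the Jordan form J above.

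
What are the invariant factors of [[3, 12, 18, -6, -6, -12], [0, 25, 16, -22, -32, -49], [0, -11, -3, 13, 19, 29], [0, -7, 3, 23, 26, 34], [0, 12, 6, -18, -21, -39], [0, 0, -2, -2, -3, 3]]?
The Jordan structure of A has elementary divisors (x - 3), (x - 3), (x - 6)^2, (x - 6)^2. Arranging the block sizes at each eigenvalue in decreasing order and taking row products gives the invariant factors.

Invariant factors (smallest first, each dividing the next): (x - 6)^2(x - 3), (x - 6)^2(x - 3).

Check: the last factor (x - 6)^2(x - 3) is the minimal polynomial, and the product (x - 6)^4(x - 3)^2 is the characteristic polynomial.

(x - 6)^2(x - 3), (x - 6)^2(x - 3)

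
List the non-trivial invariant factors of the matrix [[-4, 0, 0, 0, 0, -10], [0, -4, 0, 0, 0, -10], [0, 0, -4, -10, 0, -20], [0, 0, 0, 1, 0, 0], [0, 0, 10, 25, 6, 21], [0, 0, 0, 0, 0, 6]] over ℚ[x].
x + 4, x + 4, (x - 6)^2(x - 1)(x + 4)

The Jordan structure of A has elementary divisors (x + 4), (x + 4), (x + 4), (x - 1), (x - 6)^2. Arranging the block sizes at each eigenvalue in decreasing order and taking row products gives the invariant factors.

Invariant factors (smallest first, each dividing the next): x + 4, x + 4, (x - 6)^2(x - 1)(x + 4).

Check: the last factor (x - 6)^2(x - 1)(x + 4) is the minimal polynomial, and the product (x - 6)^2(x - 1)(x + 4)^3 is the characteristic polynomial.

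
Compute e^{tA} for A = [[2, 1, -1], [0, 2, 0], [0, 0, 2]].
e^{tA} = [[e^{2*t}, t*e^{2*t}, -t*e^{2*t}], [0, e^{2*t}, 0], [0, 0, e^{2*t}]]

A has Jordan form J = [[2, 1, 0], [0, 2, 0], [0, 0, 2]] with A = PJP^{-1}, so e^{tA} = P e^{tJ} P^{-1}.

For a Jordan block J_k(λ), e^{tJ_k(λ)} = e^{λt} · (I + tN + t^2 N^2/2! + ... + t^{k-1} N^{k-1}/(k-1)!) where N is the nilpotent superdiagonal part.

Assembling the blocks and conjugating back gives the entries of e^{tA} as shown above.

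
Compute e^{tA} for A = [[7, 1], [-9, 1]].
A has Jordan form J = [[4, 1], [0, 4]] with A = PJP^{-1}, so e^{tA} = P e^{tJ} P^{-1}.

For a Jordan block J_k(λ), e^{tJ_k(λ)} = e^{λt} · (I + tN + t^2 N^2/2! + ... + t^{k-1} N^{k-1}/(k-1)!) where N is the nilpotent superdiagonal part.

Assembling the blocks and conjugating back gives the entries of e^{tA} as shown above.

e^{tA} = [[(3*t + 1)*e^{4*t}, t*e^{4*t}], [-9*t*e^{4*t}, (1 - 3*t)*e^{4*t}]]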